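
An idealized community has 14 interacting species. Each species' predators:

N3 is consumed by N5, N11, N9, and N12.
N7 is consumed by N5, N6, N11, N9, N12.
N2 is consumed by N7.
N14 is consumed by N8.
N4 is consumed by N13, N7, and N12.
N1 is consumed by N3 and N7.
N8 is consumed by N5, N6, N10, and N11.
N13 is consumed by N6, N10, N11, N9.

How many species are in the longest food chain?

One longest chain: N1 → N3 → N11.
It has 3 species and 2 links.

3 species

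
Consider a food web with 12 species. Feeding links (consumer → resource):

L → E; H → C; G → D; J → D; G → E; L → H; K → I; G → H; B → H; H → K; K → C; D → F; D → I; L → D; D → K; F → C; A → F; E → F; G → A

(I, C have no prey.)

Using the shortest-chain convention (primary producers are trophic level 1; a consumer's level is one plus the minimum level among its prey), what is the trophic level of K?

I is a producer → level 1.
K eats I → level 2.

Trophic level 2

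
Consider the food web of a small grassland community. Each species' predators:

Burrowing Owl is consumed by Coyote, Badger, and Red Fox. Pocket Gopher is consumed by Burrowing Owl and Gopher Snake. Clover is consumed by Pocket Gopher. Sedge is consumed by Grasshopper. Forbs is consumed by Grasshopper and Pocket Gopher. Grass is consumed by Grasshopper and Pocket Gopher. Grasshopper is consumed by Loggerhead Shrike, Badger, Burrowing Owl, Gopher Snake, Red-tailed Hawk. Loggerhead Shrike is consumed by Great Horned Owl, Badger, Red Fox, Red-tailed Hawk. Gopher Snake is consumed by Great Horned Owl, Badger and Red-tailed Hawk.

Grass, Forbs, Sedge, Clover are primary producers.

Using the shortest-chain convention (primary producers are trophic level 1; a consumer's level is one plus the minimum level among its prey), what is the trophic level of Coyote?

Grass is a producer → level 1.
Pocket Gopher eats Grass → level 2.
Burrowing Owl eats Pocket Gopher → level 3.
Coyote eats Burrowing Owl → level 4.
No prey of Coyote is below level 3, so 4 is the minimum.

Trophic level 4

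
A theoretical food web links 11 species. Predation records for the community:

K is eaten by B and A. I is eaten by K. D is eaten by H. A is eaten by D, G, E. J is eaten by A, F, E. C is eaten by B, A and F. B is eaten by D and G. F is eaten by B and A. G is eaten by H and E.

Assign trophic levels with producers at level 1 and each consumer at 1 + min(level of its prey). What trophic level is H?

C is a producer → level 1.
B eats C → level 2.
G eats B → level 3.
H eats G → level 4.
No prey of H is below level 3, so 4 is the minimum.

Trophic level 4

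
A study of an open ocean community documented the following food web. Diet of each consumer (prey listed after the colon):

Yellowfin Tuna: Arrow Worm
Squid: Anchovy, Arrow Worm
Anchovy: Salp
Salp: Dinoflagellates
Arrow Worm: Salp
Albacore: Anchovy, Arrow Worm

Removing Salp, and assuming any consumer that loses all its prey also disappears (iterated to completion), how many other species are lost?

5

Remove Salp.
Round 1: Anchovy (all prey gone), Arrow Worm (all prey gone) → extinct.
Round 2: Yellowfin Tuna (all prey gone), Squid (all prey gone), Albacore (all prey gone) → extinct.
No further losses. Total secondary extinctions: 5.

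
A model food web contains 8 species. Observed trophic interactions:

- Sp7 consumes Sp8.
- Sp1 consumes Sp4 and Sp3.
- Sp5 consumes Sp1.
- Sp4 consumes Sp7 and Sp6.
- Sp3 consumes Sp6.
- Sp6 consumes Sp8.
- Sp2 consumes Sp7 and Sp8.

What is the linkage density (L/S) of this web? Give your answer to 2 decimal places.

There are L = 10 links among S = 8 species.
L/S = 10/8 = 1.2500 ≈ 1.25.

L/S = 1.25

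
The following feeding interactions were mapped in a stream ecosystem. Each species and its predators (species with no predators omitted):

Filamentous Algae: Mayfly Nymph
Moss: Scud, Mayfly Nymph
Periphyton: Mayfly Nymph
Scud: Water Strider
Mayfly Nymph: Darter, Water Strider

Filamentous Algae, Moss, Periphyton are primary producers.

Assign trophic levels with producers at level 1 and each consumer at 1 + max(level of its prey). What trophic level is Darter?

Filamentous Algae is a producer → level 1.
Mayfly Nymph eats Filamentous Algae (level 1); other prey at levels: Moss 1, Periphyton 1 → level 2.
Darter eats Mayfly Nymph → level 3.

Trophic level 3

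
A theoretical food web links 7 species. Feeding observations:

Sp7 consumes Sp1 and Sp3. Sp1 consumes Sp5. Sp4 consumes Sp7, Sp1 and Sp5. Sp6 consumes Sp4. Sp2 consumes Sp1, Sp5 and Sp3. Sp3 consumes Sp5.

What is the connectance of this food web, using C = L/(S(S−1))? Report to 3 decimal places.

C = 0.262

The web has S = 7 species and L = 11 feeding links.
C = L / (S(S−1)) = 11 / 42 = 0.2619 ≈ 0.262.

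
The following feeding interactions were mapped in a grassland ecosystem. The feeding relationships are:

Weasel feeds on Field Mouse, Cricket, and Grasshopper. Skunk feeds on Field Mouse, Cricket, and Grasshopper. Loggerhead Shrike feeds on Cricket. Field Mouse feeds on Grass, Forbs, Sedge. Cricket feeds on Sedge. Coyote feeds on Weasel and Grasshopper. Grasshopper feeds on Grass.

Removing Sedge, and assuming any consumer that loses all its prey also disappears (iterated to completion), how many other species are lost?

2

Remove Sedge.
Round 1: Cricket (all prey gone) → extinct.
Round 2: Loggerhead Shrike (all prey gone) → extinct.
No further losses. Total secondary extinctions: 2.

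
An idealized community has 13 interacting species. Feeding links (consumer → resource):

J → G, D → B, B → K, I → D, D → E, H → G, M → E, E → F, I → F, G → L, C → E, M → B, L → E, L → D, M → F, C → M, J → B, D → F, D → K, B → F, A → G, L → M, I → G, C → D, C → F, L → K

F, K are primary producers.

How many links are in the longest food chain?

One longest chain: F → E → M → L → G → H.
It has 6 species and 5 links.

5 links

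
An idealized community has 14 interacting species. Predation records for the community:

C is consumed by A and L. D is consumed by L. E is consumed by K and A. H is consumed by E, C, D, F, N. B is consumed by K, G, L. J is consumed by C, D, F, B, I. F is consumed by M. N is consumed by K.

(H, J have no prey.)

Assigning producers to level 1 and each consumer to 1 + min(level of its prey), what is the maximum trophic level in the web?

3

Producers (level 1): H, J.
Following each consumer down to its lowest-level prey: J → B → L (levels 1 through 3).
All prey of L (B 2, D 2, C 2) are at level 2 or above, so L is at level 1 + 2 = 3.
Every consumer has at least one prey at level 2 or below, so none exceeds level 3.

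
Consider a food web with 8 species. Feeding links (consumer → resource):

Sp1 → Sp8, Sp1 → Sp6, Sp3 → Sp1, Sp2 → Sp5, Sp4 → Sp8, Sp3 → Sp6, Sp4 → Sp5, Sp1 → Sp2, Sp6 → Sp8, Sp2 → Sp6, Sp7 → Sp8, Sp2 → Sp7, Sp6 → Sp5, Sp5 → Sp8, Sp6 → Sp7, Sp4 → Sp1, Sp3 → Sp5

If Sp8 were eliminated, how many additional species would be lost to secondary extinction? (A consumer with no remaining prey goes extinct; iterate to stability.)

7

Remove Sp8.
Round 1: Sp5 (all prey gone), Sp7 (all prey gone) → extinct.
Round 2: Sp6 (all prey gone) → extinct.
Round 3: Sp2 (all prey gone) → extinct.
Round 4: Sp1 (all prey gone) → extinct.
Round 5: Sp4 (all prey gone), Sp3 (all prey gone) → extinct.
No further losses. Total secondary extinctions: 7.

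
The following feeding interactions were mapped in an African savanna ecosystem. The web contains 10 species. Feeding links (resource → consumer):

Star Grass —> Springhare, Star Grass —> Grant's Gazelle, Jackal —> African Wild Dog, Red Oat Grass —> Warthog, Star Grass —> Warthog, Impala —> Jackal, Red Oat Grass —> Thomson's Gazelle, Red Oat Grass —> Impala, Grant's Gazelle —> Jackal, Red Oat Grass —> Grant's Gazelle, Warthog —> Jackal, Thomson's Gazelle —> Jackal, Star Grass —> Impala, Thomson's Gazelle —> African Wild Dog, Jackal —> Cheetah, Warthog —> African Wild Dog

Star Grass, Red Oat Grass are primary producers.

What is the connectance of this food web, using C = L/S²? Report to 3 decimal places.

The web has S = 10 species and L = 16 feeding links.
C = L / S² = 16 / 100 = 0.1600 ≈ 0.160.

C = 0.160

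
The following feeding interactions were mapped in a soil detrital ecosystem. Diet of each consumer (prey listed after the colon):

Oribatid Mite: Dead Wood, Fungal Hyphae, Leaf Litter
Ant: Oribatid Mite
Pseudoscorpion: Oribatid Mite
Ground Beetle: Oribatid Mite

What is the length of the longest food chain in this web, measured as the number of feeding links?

One longest chain: Dead Wood → Oribatid Mite → Ant.
It has 3 species and 2 links.

2 links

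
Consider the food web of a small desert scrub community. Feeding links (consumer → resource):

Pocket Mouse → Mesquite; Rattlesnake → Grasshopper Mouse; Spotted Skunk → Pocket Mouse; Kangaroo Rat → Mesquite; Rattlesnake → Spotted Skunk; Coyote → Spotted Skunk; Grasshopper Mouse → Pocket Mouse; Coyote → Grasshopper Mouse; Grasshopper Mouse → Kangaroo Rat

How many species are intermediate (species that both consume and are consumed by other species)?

4

Intermediate species (has both prey and predators): Pocket Mouse, Kangaroo Rat, Grasshopper Mouse, Spotted Skunk.
Count: 4.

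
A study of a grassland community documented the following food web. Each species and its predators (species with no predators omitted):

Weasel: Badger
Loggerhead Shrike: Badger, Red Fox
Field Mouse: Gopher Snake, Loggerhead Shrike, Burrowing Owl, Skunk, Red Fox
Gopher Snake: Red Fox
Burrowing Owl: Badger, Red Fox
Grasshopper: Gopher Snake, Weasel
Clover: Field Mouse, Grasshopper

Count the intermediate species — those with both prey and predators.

6

Intermediate species (has both prey and predators): Field Mouse, Grasshopper, Gopher Snake, Loggerhead Shrike, Burrowing Owl, Weasel.
Count: 6.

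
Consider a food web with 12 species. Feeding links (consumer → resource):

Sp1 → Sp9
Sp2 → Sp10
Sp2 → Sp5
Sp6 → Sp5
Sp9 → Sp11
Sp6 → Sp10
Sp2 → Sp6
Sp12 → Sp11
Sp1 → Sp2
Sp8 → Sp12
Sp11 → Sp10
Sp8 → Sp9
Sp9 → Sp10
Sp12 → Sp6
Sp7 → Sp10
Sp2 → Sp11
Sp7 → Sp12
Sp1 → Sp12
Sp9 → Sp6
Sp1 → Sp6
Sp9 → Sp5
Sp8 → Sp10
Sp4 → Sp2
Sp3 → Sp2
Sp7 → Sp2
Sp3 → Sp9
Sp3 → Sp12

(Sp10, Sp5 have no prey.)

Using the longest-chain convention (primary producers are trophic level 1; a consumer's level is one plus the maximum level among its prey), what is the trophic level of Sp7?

Sp10 is a producer → level 1.
Sp11 eats Sp10 → level 2.
Sp12 eats Sp11 (level 2); other prey at levels: Sp6 2 → level 3.
Sp7 eats Sp12 (level 3); other prey at levels: Sp10 1, Sp2 3 → level 4.

Trophic level 4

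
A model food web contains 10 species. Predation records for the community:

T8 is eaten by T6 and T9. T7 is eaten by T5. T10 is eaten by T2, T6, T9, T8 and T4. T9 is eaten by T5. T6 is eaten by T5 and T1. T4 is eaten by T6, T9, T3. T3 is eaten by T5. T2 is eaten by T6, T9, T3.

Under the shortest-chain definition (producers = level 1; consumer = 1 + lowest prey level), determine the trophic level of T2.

T10 is a producer → level 1.
T2 eats T10 → level 2.

Trophic level 2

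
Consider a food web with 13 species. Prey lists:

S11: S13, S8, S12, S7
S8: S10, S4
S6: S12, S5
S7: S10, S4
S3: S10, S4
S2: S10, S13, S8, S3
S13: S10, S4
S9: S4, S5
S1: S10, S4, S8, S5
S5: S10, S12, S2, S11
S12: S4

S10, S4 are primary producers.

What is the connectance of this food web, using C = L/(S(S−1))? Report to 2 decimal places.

C = 0.19

The web has S = 13 species and L = 29 feeding links.
C = L / (S(S−1)) = 29 / 156 = 0.1859 ≈ 0.19.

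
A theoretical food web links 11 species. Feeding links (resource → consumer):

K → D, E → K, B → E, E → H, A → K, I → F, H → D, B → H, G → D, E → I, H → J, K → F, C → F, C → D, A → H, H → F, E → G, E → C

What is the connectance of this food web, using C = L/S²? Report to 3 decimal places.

The web has S = 11 species and L = 18 feeding links.
C = L / S² = 18 / 121 = 0.1488 ≈ 0.149.

C = 0.149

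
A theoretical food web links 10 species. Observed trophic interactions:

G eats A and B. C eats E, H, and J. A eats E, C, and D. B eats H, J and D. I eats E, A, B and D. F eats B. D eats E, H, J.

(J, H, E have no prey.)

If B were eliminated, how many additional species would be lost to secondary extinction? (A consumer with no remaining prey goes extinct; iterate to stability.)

Remove B.
Round 1: F (all prey gone) → extinct.
No further losses. Total secondary extinctions: 1.

1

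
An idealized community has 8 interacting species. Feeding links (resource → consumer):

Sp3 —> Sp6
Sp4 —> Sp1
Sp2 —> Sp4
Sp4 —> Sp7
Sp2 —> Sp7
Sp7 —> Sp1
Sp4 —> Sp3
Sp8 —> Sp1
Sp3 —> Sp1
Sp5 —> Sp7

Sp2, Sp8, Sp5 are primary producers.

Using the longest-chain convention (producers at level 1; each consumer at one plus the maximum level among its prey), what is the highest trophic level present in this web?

Producers (level 1): Sp2, Sp8, Sp5.
Sp2 → Sp4 → Sp3 → Sp6 gives Sp6 level 4.
No species has a prey at level 4, so no species reaches level 5.

4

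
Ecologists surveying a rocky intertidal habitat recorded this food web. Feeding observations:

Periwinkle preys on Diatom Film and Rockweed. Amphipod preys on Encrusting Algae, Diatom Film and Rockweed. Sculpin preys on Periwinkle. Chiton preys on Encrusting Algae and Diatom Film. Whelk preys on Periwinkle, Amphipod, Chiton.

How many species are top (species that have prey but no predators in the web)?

Top species (has prey, but nothing eats it): Sculpin, Whelk.
Count: 2.

2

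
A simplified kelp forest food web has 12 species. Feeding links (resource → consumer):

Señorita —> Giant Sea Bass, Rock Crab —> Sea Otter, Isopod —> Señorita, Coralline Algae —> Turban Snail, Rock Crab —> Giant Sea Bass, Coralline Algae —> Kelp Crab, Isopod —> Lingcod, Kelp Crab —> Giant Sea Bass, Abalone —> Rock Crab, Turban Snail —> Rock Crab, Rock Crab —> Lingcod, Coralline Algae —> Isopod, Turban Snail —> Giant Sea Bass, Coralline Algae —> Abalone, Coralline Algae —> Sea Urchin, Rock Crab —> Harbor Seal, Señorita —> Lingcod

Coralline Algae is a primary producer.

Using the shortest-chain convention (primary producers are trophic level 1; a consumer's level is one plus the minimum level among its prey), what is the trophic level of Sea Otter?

Coralline Algae is a producer → level 1.
Turban Snail eats Coralline Algae → level 2.
Rock Crab eats Turban Snail → level 3.
Sea Otter eats Rock Crab → level 4.
No prey of Sea Otter is below level 3, so 4 is the minimum.

Trophic level 4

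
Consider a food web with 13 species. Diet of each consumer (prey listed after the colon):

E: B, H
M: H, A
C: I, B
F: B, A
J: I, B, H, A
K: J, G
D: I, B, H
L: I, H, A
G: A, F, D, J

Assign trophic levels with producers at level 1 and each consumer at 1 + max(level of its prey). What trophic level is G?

I is a producer → level 1.
D eats I (level 1); other prey at levels: B 1, H 1 → level 2.
G eats D (level 2); other prey at levels: A 1, F 2, J 2 → level 3.

Trophic level 3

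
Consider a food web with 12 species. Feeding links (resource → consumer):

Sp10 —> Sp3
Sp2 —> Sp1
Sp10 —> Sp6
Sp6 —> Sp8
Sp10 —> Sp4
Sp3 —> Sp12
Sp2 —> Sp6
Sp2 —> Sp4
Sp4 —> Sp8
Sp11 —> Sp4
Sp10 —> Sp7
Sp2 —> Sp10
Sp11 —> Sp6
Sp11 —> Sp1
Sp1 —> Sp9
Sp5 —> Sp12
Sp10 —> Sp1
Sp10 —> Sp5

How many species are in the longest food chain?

4 species

One longest chain: Sp2 → Sp10 → Sp5 → Sp12.
It has 4 species and 3 links.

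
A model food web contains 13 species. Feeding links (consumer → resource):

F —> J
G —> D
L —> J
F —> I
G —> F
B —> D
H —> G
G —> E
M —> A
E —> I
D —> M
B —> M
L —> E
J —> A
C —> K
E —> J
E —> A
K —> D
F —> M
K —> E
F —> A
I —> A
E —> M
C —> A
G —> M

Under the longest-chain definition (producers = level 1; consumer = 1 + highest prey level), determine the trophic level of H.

Trophic level 5

A is a producer → level 1.
M eats A → level 2.
D eats M → level 3.
G eats D (level 3); other prey at levels: M 2, E 3, F 3 → level 4.
H eats G → level 5.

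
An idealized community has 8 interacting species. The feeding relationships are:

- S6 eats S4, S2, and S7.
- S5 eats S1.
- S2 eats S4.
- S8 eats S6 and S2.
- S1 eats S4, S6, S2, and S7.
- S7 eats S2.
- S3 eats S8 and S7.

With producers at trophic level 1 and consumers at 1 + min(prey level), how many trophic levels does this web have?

4

Producers (level 1): S4.
Following each consumer down to its lowest-level prey: S4 → S2 → S7 → S3 (levels 1 through 4).
All prey of S3 (S7 3, S8 3) are at level 3 or above, so S3 is at level 1 + 3 = 4.
Every consumer has at least one prey at level 3 or below, so none exceeds level 4.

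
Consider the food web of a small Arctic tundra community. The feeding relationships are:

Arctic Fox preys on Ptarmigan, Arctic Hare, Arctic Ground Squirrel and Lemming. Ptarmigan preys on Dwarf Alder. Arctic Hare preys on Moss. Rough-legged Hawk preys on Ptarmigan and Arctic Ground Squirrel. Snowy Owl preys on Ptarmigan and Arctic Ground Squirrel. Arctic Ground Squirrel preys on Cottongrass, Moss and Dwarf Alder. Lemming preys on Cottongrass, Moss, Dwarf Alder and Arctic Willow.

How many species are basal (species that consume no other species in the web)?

Basal species (no prey listed): Moss, Cottongrass, Dwarf Alder, Arctic Willow.
Count: 4.

4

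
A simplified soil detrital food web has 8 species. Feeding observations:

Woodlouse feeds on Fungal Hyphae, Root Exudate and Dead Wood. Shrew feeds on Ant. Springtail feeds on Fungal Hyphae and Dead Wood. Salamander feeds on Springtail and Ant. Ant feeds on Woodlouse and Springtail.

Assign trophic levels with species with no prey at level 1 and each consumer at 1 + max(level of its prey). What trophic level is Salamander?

Trophic level 4

Root Exudate has no prey (basal) → level 1.
Woodlouse eats Root Exudate (level 1); other prey at levels: Fungal Hyphae 1, Dead Wood 1 → level 2.
Ant eats Woodlouse (level 2); other prey at levels: Springtail 2 → level 3.
Salamander eats Ant (level 3); other prey at levels: Springtail 2 → level 4.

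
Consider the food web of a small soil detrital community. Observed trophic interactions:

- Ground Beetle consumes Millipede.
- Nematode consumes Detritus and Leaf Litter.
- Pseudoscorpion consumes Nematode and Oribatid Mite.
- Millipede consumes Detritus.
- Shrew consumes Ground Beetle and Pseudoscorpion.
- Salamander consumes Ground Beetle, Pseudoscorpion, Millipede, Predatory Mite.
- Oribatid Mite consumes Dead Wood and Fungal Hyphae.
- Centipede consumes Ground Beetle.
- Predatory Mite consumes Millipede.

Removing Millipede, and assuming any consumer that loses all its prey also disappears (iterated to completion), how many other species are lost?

Remove Millipede.
Round 1: Ground Beetle (all prey gone), Predatory Mite (all prey gone) → extinct.
Round 2: Centipede (all prey gone) → extinct.
No further losses. Total secondary extinctions: 3.

3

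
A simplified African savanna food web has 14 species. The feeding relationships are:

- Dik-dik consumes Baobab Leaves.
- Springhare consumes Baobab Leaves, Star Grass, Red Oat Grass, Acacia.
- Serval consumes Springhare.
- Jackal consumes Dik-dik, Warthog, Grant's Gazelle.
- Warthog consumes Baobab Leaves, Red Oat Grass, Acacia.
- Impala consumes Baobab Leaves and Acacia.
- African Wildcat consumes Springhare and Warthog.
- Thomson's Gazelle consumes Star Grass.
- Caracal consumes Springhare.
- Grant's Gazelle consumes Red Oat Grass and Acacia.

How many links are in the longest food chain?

One longest chain: Acacia → Springhare → African Wildcat.
It has 3 species and 2 links.

2 links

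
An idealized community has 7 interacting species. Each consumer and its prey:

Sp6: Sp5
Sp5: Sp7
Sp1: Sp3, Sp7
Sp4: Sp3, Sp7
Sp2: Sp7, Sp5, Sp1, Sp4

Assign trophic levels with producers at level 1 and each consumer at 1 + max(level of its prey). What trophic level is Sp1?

Trophic level 2

Sp3 is a producer → level 1.
Sp1 eats Sp3 (level 1); other prey at levels: Sp7 1 → level 2.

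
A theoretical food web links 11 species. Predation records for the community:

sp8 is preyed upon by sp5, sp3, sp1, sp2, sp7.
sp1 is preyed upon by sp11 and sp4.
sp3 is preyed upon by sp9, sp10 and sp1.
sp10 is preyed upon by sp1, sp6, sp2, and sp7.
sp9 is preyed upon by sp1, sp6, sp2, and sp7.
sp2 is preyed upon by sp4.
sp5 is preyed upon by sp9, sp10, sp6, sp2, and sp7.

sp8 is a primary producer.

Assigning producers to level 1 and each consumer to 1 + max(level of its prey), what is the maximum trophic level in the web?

Producers (level 1): sp8.
sp8 → sp5 → sp10 → sp1 → sp4 gives sp4 level 5.
No species has a prey at level 5, so no species reaches level 6.

5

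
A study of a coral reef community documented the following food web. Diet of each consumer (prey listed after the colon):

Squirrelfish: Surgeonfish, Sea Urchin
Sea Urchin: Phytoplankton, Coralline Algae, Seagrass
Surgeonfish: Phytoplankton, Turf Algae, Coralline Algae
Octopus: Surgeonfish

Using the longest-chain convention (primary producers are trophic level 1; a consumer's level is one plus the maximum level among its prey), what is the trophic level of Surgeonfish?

Phytoplankton is a producer → level 1.
Surgeonfish eats Phytoplankton (level 1); other prey at levels: Turf Algae 1, Coralline Algae 1 → level 2.

Trophic level 2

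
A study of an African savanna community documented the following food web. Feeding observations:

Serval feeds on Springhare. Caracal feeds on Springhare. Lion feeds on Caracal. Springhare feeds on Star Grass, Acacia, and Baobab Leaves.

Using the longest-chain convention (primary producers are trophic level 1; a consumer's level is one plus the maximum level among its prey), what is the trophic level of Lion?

Star Grass is a producer → level 1.
Springhare eats Star Grass (level 1); other prey at levels: Acacia 1, Baobab Leaves 1 → level 2.
Caracal eats Springhare → level 3.
Lion eats Caracal → level 4.

Trophic level 4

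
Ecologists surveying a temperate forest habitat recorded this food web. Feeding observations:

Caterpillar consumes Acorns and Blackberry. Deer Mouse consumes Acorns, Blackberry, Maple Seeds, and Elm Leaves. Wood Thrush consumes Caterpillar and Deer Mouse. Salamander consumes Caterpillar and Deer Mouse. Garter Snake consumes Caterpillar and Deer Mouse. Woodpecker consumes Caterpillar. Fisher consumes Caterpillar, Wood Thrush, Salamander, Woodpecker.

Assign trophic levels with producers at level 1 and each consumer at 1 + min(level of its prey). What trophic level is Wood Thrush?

Trophic level 3

Elm Leaves is a producer → level 1.
Deer Mouse eats Elm Leaves → level 2.
Wood Thrush eats Deer Mouse → level 3.
No prey of Wood Thrush is below level 2, so 3 is the minimum.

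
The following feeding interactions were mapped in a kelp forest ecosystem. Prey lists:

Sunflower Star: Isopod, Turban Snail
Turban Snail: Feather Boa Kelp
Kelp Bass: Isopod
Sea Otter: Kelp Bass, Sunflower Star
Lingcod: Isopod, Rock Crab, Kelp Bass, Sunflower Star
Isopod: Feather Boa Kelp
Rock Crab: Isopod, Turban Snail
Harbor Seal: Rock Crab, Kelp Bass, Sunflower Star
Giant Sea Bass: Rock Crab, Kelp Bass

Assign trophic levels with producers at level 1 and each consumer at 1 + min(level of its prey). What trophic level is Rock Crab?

Trophic level 3

Feather Boa Kelp is a producer → level 1.
Isopod eats Feather Boa Kelp → level 2.
Rock Crab eats Isopod → level 3.
No prey of Rock Crab is below level 2, so 3 is the minimum.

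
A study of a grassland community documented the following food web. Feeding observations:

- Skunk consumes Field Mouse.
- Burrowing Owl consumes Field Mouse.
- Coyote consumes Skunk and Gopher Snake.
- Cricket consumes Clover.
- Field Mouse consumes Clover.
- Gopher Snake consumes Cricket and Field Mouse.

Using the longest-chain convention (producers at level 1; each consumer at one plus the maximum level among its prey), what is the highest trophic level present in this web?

4

Producers (level 1): Clover.
Clover → Field Mouse → Skunk → Coyote gives Coyote level 4.
No species has a prey at level 4, so no species reaches level 5.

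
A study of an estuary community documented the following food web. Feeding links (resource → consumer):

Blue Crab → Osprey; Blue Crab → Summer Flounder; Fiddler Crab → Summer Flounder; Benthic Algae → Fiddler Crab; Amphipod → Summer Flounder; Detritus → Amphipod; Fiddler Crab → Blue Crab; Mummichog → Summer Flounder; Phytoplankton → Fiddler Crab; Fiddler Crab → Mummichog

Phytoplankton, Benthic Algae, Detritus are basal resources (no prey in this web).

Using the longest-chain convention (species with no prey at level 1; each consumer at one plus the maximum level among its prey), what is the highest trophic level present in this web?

4

Basal resources (level 1): Phytoplankton, Benthic Algae, Detritus.
Phytoplankton → Fiddler Crab → Blue Crab → Osprey gives Osprey level 4.
No species has a prey at level 4, so no species reaches level 5.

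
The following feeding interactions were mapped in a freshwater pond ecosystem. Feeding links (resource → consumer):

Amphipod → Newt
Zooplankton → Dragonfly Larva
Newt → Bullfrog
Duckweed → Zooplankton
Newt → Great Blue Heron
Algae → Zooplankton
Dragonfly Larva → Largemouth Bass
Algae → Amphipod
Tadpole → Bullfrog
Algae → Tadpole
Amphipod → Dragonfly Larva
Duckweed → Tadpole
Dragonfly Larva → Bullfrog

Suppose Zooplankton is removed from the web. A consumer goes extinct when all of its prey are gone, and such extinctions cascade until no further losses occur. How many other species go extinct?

Remove Zooplankton.
Every predator of it retains at least one other prey: Dragonfly Larva still has Amphipod.
No consumer loses all prey, so no secondary extinctions occur.

0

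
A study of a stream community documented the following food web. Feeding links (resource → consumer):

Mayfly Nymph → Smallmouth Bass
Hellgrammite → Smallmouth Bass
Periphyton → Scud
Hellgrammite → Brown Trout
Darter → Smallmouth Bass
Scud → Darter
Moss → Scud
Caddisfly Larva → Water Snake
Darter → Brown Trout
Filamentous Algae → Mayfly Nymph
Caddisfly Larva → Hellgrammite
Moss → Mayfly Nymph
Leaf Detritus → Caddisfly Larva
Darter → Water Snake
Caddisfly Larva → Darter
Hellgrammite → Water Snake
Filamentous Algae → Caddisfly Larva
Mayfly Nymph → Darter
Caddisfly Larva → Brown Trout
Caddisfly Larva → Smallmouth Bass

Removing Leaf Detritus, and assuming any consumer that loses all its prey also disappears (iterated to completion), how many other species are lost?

0

Remove Leaf Detritus.
Every predator of it retains at least one other prey: Caddisfly Larva still has Filamentous Algae.
No consumer loses all prey, so no secondary extinctions occur.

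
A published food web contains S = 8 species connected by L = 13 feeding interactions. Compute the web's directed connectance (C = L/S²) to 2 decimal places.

The web has S = 8 species and L = 13 feeding links.
C = L / S² = 13 / 64 = 0.2031 ≈ 0.20.

C = 0.20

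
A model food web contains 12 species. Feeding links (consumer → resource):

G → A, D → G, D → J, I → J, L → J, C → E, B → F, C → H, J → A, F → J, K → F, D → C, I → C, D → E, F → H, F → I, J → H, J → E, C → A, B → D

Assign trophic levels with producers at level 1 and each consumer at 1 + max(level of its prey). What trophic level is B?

Trophic level 5

A is a producer → level 1.
C eats A (level 1); other prey at levels: H 1, E 1 → level 2.
I eats C (level 2); other prey at levels: J 2 → level 3.
F eats I (level 3); other prey at levels: H 1, J 2 → level 4.
B eats F (level 4); other prey at levels: D 3 → level 5.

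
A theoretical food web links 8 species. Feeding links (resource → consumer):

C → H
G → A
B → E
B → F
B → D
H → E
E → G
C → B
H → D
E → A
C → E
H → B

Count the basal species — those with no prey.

1

Basal species (no prey listed): C.
Count: 1.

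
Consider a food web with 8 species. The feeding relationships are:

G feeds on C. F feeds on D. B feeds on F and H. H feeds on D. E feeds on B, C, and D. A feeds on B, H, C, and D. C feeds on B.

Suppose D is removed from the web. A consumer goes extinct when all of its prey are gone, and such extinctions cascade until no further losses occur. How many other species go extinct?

Remove D.
Round 1: F (all prey gone), H (all prey gone) → extinct.
Round 2: B (all prey gone) → extinct.
Round 3: C (all prey gone) → extinct.
Round 4: E (all prey gone), G (all prey gone), A (all prey gone) → extinct.
No further losses. Total secondary extinctions: 7.

7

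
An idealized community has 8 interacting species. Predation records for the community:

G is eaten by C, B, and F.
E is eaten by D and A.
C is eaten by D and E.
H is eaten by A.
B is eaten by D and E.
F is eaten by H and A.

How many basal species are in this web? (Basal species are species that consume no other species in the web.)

1

Basal species (no prey listed): G.
Count: 1.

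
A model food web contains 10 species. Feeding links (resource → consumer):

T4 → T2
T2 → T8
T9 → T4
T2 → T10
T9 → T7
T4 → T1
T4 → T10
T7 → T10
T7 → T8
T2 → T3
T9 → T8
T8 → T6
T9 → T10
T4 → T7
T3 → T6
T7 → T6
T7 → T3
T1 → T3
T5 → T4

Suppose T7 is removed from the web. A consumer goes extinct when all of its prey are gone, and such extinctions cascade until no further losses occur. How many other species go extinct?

Remove T7.
Every predator of it retains at least one other prey: T8 still has T9, T2; T3 still has T1, T2; T10 still has T9, T4, T2; T6 still has T8, T3.
No consumer loses all prey, so no secondary extinctions occur.

0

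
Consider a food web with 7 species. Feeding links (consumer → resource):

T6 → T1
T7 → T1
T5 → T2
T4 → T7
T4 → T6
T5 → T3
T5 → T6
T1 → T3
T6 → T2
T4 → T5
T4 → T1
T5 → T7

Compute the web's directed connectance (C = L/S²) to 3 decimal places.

The web has S = 7 species and L = 12 feeding links.
C = L / S² = 12 / 49 = 0.2449 ≈ 0.245.

C = 0.245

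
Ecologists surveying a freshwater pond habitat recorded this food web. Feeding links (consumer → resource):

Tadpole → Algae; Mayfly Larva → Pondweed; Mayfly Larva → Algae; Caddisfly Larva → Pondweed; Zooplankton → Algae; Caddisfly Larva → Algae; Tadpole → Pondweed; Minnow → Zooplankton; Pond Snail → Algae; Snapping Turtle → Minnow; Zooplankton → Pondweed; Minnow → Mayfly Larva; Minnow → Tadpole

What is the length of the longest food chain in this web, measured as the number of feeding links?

3 links

One longest chain: Pondweed → Zooplankton → Minnow → Snapping Turtle.
It has 4 species and 3 links.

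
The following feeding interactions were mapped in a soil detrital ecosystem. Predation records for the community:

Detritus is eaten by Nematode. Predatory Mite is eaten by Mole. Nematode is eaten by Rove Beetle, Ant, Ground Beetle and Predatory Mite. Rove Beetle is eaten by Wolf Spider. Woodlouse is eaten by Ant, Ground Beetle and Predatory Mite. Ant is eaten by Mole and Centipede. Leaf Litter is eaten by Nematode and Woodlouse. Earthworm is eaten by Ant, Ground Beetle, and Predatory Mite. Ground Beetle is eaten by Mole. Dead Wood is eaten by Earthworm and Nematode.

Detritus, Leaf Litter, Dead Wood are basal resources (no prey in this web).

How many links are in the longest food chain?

3 links

One longest chain: Detritus → Nematode → Rove Beetle → Wolf Spider.
It has 4 species and 3 links.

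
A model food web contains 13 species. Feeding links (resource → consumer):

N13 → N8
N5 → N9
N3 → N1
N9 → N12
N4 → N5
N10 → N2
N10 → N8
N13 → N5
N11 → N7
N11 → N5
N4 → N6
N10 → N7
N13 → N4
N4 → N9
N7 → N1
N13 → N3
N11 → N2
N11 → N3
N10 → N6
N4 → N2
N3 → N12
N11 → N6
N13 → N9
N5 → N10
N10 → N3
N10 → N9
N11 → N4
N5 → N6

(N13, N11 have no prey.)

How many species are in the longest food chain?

One longest chain: N13 → N4 → N5 → N10 → N3 → N1.
It has 6 species and 5 links.

6 species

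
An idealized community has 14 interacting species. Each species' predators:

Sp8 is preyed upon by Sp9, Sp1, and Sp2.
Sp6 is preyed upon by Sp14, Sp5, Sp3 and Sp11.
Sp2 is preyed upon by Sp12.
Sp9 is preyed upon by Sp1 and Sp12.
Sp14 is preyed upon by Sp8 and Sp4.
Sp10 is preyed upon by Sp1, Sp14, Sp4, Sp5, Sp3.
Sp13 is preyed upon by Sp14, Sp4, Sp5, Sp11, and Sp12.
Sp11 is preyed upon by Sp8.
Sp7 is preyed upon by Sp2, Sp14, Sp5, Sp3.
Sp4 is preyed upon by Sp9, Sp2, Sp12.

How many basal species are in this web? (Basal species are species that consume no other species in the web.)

4

Basal species (no prey listed): Sp7, Sp10, Sp6, Sp13.
Count: 4.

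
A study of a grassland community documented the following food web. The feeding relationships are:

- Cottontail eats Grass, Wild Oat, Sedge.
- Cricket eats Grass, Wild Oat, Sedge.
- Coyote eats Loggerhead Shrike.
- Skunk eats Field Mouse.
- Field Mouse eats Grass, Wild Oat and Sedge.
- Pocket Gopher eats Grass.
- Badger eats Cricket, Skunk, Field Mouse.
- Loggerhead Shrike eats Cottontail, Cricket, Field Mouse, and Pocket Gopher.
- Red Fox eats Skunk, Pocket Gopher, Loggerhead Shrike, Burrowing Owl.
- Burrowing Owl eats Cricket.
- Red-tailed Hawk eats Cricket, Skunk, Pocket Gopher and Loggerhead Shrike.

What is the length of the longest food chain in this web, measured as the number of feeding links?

One longest chain: Wild Oat → Cricket → Loggerhead Shrike → Coyote.
It has 4 species and 3 links.

3 links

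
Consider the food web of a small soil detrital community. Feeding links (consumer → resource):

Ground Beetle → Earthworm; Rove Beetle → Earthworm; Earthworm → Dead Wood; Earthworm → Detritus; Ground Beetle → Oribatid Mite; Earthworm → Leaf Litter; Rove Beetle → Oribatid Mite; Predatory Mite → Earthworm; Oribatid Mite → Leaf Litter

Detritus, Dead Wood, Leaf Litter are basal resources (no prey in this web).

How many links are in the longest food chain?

One longest chain: Detritus → Earthworm → Predatory Mite.
It has 3 species and 2 links.

2 links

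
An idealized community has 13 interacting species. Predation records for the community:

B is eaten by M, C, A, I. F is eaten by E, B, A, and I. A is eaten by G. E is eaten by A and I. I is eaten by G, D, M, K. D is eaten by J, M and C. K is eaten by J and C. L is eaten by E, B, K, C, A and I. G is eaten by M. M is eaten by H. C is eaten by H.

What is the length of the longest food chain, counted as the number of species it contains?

One longest chain: L → B → I → D → C → H.
It has 6 species and 5 links.

6 species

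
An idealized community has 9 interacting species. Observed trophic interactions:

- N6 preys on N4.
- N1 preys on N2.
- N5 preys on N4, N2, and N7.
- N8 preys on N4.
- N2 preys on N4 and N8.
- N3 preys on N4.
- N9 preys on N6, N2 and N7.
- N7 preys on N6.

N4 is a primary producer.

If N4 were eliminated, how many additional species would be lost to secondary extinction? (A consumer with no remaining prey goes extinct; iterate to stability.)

8

Remove N4.
Round 1: N3 (all prey gone), N6 (all prey gone), N8 (all prey gone) → extinct.
Round 2: N2 (all prey gone), N7 (all prey gone) → extinct.
Round 3: N5 (all prey gone), N1 (all prey gone), N9 (all prey gone) → extinct.
No further losses. Total secondary extinctions: 8.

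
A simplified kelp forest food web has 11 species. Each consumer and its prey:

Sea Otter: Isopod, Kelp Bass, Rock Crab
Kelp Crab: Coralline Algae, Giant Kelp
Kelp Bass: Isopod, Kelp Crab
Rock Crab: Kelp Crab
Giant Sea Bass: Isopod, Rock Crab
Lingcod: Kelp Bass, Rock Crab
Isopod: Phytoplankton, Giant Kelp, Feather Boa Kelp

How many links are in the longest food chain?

One longest chain: Coralline Algae → Kelp Crab → Rock Crab → Giant Sea Bass.
It has 4 species and 3 links.

3 links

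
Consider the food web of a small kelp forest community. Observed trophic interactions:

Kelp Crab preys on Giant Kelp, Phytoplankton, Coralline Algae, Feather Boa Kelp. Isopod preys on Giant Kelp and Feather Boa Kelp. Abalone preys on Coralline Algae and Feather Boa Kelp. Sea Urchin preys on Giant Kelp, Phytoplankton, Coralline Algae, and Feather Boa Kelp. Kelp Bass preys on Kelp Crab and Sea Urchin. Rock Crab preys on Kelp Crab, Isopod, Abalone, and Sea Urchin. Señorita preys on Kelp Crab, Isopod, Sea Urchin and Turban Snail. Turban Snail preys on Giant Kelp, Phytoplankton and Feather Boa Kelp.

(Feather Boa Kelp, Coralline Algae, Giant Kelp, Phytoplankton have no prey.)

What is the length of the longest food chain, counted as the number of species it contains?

One longest chain: Feather Boa Kelp → Sea Urchin → Kelp Bass.
It has 3 species and 2 links.

3 species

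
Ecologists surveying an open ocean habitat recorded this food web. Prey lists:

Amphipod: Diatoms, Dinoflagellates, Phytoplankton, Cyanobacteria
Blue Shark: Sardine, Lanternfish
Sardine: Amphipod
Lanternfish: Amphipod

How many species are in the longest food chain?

4 species

One longest chain: Diatoms → Amphipod → Sardine → Blue Shark.
It has 4 species and 3 links.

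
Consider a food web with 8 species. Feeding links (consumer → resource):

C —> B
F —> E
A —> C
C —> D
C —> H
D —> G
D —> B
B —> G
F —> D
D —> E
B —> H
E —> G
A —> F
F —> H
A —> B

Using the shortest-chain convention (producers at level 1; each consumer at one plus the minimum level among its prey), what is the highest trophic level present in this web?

Producers (level 1): G, H.
Following each consumer down to its lowest-level prey: G → B → A (levels 1 through 3).
All prey of A (B 2, F 2, C 2) are at level 2 or above, so A is at level 1 + 2 = 3.
Every consumer has at least one prey at level 2 or below, so none exceeds level 3.

3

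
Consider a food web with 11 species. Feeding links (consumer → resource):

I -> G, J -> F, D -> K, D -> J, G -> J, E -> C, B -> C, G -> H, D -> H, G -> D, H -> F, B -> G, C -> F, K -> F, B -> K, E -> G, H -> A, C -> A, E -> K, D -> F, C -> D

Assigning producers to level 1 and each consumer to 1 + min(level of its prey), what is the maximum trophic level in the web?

4

Producers (level 1): A, F.
Following each consumer down to its lowest-level prey: F → J → G → I (levels 1 through 4).
All prey of I (G 3) are at level 3 or above, so I is at level 1 + 3 = 4.
Every consumer has at least one prey at level 3 or below, so none exceeds level 4.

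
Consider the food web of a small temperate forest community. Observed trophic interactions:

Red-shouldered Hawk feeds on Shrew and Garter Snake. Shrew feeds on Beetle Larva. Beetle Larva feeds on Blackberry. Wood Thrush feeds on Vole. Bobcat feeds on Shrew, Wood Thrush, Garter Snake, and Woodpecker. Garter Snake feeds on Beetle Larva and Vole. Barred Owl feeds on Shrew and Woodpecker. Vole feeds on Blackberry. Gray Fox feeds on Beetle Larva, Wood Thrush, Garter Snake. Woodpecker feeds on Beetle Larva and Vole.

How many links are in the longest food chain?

3 links

One longest chain: Blackberry → Vole → Garter Snake → Bobcat.
It has 4 species and 3 links.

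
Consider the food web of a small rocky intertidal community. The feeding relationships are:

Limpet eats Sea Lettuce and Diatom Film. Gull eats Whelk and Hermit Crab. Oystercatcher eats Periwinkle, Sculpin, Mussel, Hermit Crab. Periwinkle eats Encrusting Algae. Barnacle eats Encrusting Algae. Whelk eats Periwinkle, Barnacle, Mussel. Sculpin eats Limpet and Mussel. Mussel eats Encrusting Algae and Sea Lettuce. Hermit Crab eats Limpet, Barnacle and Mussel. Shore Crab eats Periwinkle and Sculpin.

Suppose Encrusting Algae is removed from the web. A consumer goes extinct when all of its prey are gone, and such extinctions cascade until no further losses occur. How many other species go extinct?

2

Remove Encrusting Algae.
Round 1: Periwinkle (all prey gone), Barnacle (all prey gone) → extinct.
No further losses. Total secondary extinctions: 2.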